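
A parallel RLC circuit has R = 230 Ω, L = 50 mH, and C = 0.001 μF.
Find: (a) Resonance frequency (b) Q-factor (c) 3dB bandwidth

Step 1 — Resonance: ω₀ = 1/√(LC) = 1/√(0.05·1e-09) = 1.414e+05 rad/s.
Step 2 — f₀ = ω₀/(2π) = 2.251e+04 Hz.
Step 3 — Parallel Q: Q = R/(ω₀L) = 230/(1.414e+05·0.05) = 0.03253.
Step 4 — Bandwidth: Δω = ω₀/Q = 4.348e+06 rad/s; BW = Δω/(2π) = 6.92e+05 Hz.

(a) f₀ = 2.251e+04 Hz  (b) Q = 0.03253  (c) BW = 6.92e+05 Hz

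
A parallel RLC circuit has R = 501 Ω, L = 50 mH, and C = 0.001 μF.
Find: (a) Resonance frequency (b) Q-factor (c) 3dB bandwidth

Step 1 — Resonance: ω₀ = 1/√(LC) = 1/√(0.05·1e-09) = 1.414e+05 rad/s.
Step 2 — f₀ = ω₀/(2π) = 2.251e+04 Hz.
Step 3 — Parallel Q: Q = R/(ω₀L) = 501/(1.414e+05·0.05) = 0.07085.
Step 4 — Bandwidth: Δω = ω₀/Q = 1.996e+06 rad/s; BW = Δω/(2π) = 3.177e+05 Hz.

(a) f₀ = 2.251e+04 Hz  (b) Q = 0.07085  (c) BW = 3.177e+05 Hz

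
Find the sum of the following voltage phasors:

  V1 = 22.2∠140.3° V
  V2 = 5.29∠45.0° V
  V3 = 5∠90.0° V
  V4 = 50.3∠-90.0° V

Step 1 — Convert each phasor to rectangular form:
  V1 = 22.2·(cos(140.3°) + j·sin(140.3°)) = -17.08 + j14.18 V
  V2 = 5.29·(cos(45.0°) + j·sin(45.0°)) = 3.741 + j3.741 V
  V3 = 5·(cos(90.0°) + j·sin(90.0°)) = 0 + j5 V
  V4 = 50.3·(cos(-90.0°) + j·sin(-90.0°)) = 0 - j50.3 V
Step 2 — Sum components: V_total = -13.34 - j27.38 V.
Step 3 — Convert to polar: |V_total| = 30.46 V, ∠V_total = -116.0°.

V_total = 30.46∠-116.0° V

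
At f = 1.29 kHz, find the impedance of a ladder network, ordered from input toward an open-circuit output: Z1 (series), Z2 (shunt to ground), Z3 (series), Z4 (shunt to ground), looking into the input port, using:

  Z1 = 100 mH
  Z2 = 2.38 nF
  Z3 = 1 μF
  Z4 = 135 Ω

Step 1 — Angular frequency: ω = 2π·f = 2π·1290 = 8105 rad/s.
Step 2 — Component impedances:
  Z1: Z = jωL = j·8105·0.1 = 0 + j810.5 Ω
  Z2: Z = 1/(jωC) = -j/(ω·C) = 0 - j5.184e+04 Ω
  Z3: Z = 1/(jωC) = -j/(ω·C) = 0 - j123.4 Ω
  Z4: Z = R = 135 Ω
Step 3 — Ladder network (open output): work backward from the far end, alternating series and parallel combinations. Z_in = 134.4 + j687.1 Ω = 700.1∠78.9° Ω.

Z = 134.4 + j687.1 Ω = 700.1∠78.9° Ω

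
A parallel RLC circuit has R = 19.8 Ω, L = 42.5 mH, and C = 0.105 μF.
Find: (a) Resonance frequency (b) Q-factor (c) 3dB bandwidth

Step 1 — Resonance: ω₀ = 1/√(LC) = 1/√(0.0425·1.05e-07) = 1.497e+04 rad/s.
Step 2 — f₀ = ω₀/(2π) = 2382 Hz.
Step 3 — Parallel Q: Q = R/(ω₀L) = 19.8/(1.497e+04·0.0425) = 0.03112.
Step 4 — Bandwidth: Δω = ω₀/Q = 4.81e+05 rad/s; BW = Δω/(2π) = 7.655e+04 Hz.

(a) f₀ = 2382 Hz  (b) Q = 0.03112  (c) BW = 7.655e+04 Hz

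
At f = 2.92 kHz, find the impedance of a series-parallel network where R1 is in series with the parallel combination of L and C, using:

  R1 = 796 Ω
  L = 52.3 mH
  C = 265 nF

Step 1 — Angular frequency: ω = 2π·f = 2π·2920 = 1.835e+04 rad/s.
Step 2 — Component impedances:
  R1: Z = R = 796 Ω
  L: Z = jωL = j·1.835e+04·0.0523 = 0 + j959.5 Ω
  C: Z = 1/(jωC) = -j/(ω·C) = 0 - j205.7 Ω
Step 3 — Parallel branch: L || C = 1/(1/L + 1/C) = 0 - j261.8 Ω.
Step 4 — Series with R1: Z_total = R1 + (L || C) = 796 - j261.8 Ω = 837.9∠-18.2° Ω.

Z = 796 - j261.8 Ω = 837.9∠-18.2° Ω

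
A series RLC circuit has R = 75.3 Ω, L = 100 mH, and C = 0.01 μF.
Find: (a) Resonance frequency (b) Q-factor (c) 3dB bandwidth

Step 1 — Resonance: ω₀ = 1/√(LC) = 1/√(0.1·1e-08) = 3.162e+04 rad/s.
Step 2 — f₀ = ω₀/(2π) = 5033 Hz.
Step 3 — Series Q: Q = ω₀L/R = 3.162e+04·0.1/75.3 = 42.
Step 4 — Bandwidth: Δω = ω₀/Q = 753 rad/s; BW = Δω/(2π) = 119.8 Hz.

(a) f₀ = 5033 Hz  (b) Q = 42  (c) BW = 119.8 Hz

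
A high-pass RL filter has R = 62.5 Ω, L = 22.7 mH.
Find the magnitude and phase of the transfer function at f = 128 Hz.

Step 1 — Angular frequency: ω = 2π·128 = 804.2 rad/s.
Step 2 — Transfer function: H(jω) = jωL/(R + jωL).
Step 3 — Numerator jωL = j·18.26; denominator R + jωL = 62.5 + j18.26.
Step 4 — H = 0.07862 + j0.2691.
Step 5 — Magnitude: |H| = 0.2804 (-11.0 dB); phase: φ = 73.7°.

|H| = 0.2804 (-11.0 dB), φ = 73.7°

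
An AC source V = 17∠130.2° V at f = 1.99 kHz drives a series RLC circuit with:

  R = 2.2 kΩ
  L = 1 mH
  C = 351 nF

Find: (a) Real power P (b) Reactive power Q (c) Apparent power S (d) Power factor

Step 1 — Angular frequency: ω = 2π·f = 2π·1990 = 1.25e+04 rad/s.
Step 2 — Component impedances:
  R: Z = R = 2200 Ω
  L: Z = jωL = j·1.25e+04·0.001 = 0 + j12.5 Ω
  C: Z = 1/(jωC) = -j/(ω·C) = 0 - j227.9 Ω
Step 3 — Series combination: Z_total = R + L + C = 2200 - j215.4 Ω = 2211∠-5.6° Ω.
Step 4 — Source phasor: V = 17∠130.2° V = -10.97 + j12.98 V.
Step 5 — Current: I = V / Z = -0.005513 + j0.005362 A = 0.007691∠135.8° A.
Step 6 — Complex power: S = V·I* = 0.1301 - j0.01274 VA.
Step 7 — Real power: P = Re(S) = 0.1301 W.
Step 8 — Reactive power: Q = Im(S) = -0.01274 VAR.
Step 9 — Apparent power: |S| = 0.1307 VA.
Step 10 — Power factor: PF = P/|S| = 0.9952 (leading).

(a) P = 0.1301 W  (b) Q = -0.01274 VAR  (c) S = 0.1307 VA  (d) PF = 0.9952 (leading)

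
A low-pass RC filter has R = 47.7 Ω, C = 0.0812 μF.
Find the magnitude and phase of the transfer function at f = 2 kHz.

Step 1 — Angular frequency: ω = 2π·2000 = 1.257e+04 rad/s.
Step 2 — Transfer function: H(jω) = 1/(1 + jωRC).
Step 3 — Denominator: 1 + jωRC = 1 + j·1.257e+04·47.7·8.12e-08 = 1 + j0.04867.
Step 4 — H = 0.9976 - j0.04856.
Step 5 — Magnitude: |H| = 0.9988 (-0.0 dB); phase: φ = -2.8°.

|H| = 0.9988 (-0.0 dB), φ = -2.8°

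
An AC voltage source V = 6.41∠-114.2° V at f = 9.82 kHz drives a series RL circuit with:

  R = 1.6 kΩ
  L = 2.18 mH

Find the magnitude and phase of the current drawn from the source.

Step 1 — Angular frequency: ω = 2π·f = 2π·9820 = 6.17e+04 rad/s.
Step 2 — Component impedances:
  R: Z = R = 1600 Ω
  L: Z = jωL = j·6.17e+04·0.00218 = 0 + j134.5 Ω
Step 3 — Series combination: Z_total = R + L = 1600 + j134.5 Ω = 1606∠4.8° Ω.
Step 4 — Source phasor: V = 6.41∠-114.2° V = -2.628 - j5.847 V.
Step 5 — Ohm's law: I = V / Z_total = (-2.628 - j5.847) / (1600 + j134.5) = -0.001936 - j0.003491 A.
Step 6 — Convert to polar: |I| = 0.003992 A, ∠I = -119.0°.

I = 0.003992∠-119.0° A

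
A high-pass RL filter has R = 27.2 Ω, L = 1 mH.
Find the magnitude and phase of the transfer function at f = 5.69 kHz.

Step 1 — Angular frequency: ω = 2π·5690 = 3.575e+04 rad/s.
Step 2 — Transfer function: H(jω) = jωL/(R + jωL).
Step 3 — Numerator jωL = j·35.75; denominator R + jωL = 27.2 + j35.75.
Step 4 — H = 0.6334 + j0.4819.
Step 5 — Magnitude: |H| = 0.7959 (-2.0 dB); phase: φ = 37.3°.

|H| = 0.7959 (-2.0 dB), φ = 37.3°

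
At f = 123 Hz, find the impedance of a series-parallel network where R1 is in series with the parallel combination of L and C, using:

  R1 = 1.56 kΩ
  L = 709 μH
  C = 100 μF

Step 1 — Angular frequency: ω = 2π·f = 2π·123 = 772.8 rad/s.
Step 2 — Component impedances:
  R1: Z = R = 1560 Ω
  L: Z = jωL = j·772.8·0.000709 = 0 + j0.5479 Ω
  C: Z = 1/(jωC) = -j/(ω·C) = 0 - j12.94 Ω
Step 3 — Parallel branch: L || C = 1/(1/L + 1/C) = 0 + j0.5722 Ω.
Step 4 — Series with R1: Z_total = R1 + (L || C) = 1560 + j0.5722 Ω = 1560∠0.0° Ω.

Z = 1560 + j0.5722 Ω = 1560∠0.0° Ω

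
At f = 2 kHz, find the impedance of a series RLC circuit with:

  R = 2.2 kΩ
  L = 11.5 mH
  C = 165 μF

Step 1 — Angular frequency: ω = 2π·f = 2π·2000 = 1.257e+04 rad/s.
Step 2 — Component impedances:
  R: Z = R = 2200 Ω
  L: Z = jωL = j·1.257e+04·0.0115 = 0 + j144.5 Ω
  C: Z = 1/(jωC) = -j/(ω·C) = 0 - j0.4823 Ω
Step 3 — Series combination: Z_total = R + L + C = 2200 + j144 Ω = 2205∠3.7° Ω.

Z = 2200 + j144 Ω = 2205∠3.7° Ω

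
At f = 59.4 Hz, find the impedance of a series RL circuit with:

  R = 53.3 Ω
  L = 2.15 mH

Step 1 — Angular frequency: ω = 2π·f = 2π·59.4 = 373.2 rad/s.
Step 2 — Component impedances:
  R: Z = R = 53.3 Ω
  L: Z = jωL = j·373.2·0.00215 = 0 + j0.8024 Ω
Step 3 — Series combination: Z_total = R + L = 53.3 + j0.8024 Ω = 53.31∠0.9° Ω.

Z = 53.3 + j0.8024 Ω = 53.31∠0.9° Ω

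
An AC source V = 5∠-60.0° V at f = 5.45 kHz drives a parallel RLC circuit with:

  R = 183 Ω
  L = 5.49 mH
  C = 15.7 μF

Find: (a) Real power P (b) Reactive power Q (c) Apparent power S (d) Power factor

Step 1 — Angular frequency: ω = 2π·f = 2π·5450 = 3.424e+04 rad/s.
Step 2 — Component impedances:
  R: Z = R = 183 Ω
  L: Z = jωL = j·3.424e+04·0.00549 = 0 + j188 Ω
  C: Z = 1/(jωC) = -j/(ω·C) = 0 - j1.86 Ω
Step 3 — Parallel combination: 1/Z_total = 1/R + 1/L + 1/C; Z_total = 0.01928 - j1.878 Ω = 1.879∠-89.4° Ω.
Step 4 — Source phasor: V = 5∠-60.0° V = 2.5 - j4.33 V.
Step 5 — Current: I = V / Z = 2.319 + j1.307 A = 2.662∠29.4° A.
Step 6 — Complex power: S = V·I* = 0.1366 - j13.31 VA.
Step 7 — Real power: P = Re(S) = 0.1366 W.
Step 8 — Reactive power: Q = Im(S) = -13.31 VAR.
Step 9 — Apparent power: |S| = 13.31 VA.
Step 10 — Power factor: PF = P/|S| = 0.01027 (leading).

(a) P = 0.1366 W  (b) Q = -13.31 VAR  (c) S = 13.31 VA  (d) PF = 0.01027 (leading)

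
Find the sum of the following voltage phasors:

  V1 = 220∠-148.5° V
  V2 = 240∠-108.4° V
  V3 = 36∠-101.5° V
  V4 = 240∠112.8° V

Step 1 — Convert each phasor to rectangular form:
  V1 = 220·(cos(-148.5°) + j·sin(-148.5°)) = -187.6 - j114.9 V
  V2 = 240·(cos(-108.4°) + j·sin(-108.4°)) = -75.76 - j227.7 V
  V3 = 36·(cos(-101.5°) + j·sin(-101.5°)) = -7.177 - j35.28 V
  V4 = 240·(cos(112.8°) + j·sin(112.8°)) = -93 + j221.2 V
Step 2 — Sum components: V_total = -363.5 - j156.7 V.
Step 3 — Convert to polar: |V_total| = 395.9 V, ∠V_total = -156.7°.

V_total = 395.9∠-156.7° V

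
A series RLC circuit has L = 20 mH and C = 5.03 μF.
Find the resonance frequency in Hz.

Step 1 — Resonance condition Im(Z)=0 gives ω₀ = 1/√(LC).
Step 2 — ω₀ = 1/√(0.02·5.03e-06) = 3153 rad/s.
Step 3 — f₀ = ω₀/(2π) = 501.8 Hz.

f₀ = 501.8 Hz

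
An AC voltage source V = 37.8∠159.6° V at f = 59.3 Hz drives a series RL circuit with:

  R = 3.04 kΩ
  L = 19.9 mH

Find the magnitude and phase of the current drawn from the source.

Step 1 — Angular frequency: ω = 2π·f = 2π·59.3 = 372.6 rad/s.
Step 2 — Component impedances:
  R: Z = R = 3040 Ω
  L: Z = jωL = j·372.6·0.0199 = 0 + j7.415 Ω
Step 3 — Series combination: Z_total = R + L = 3040 + j7.415 Ω = 3040∠0.1° Ω.
Step 4 — Source phasor: V = 37.8∠159.6° V = -35.43 + j13.18 V.
Step 5 — Ohm's law: I = V / Z_total = (-35.43 + j13.18) / (3040 + j7.415) = -0.01164 + j0.004363 A.
Step 6 — Convert to polar: |I| = 0.01243 A, ∠I = 159.5°.

I = 0.01243∠159.5° A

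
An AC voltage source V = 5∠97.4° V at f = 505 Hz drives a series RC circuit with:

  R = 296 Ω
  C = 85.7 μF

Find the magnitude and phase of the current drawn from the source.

Step 1 — Angular frequency: ω = 2π·f = 2π·505 = 3173 rad/s.
Step 2 — Component impedances:
  R: Z = R = 296 Ω
  C: Z = 1/(jωC) = -j/(ω·C) = 0 - j3.677 Ω
Step 3 — Series combination: Z_total = R + C = 296 - j3.677 Ω = 296∠-0.7° Ω.
Step 4 — Source phasor: V = 5∠97.4° V = -0.644 + j4.958 V.
Step 5 — Ohm's law: I = V / Z_total = (-0.644 + j4.958) / (296 - j3.677) = -0.002383 + j0.01672 A.
Step 6 — Convert to polar: |I| = 0.01689 A, ∠I = 98.1°.

I = 0.01689∠98.1° A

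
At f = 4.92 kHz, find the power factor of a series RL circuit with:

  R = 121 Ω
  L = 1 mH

Step 1 — Angular frequency: ω = 2π·f = 2π·4920 = 3.091e+04 rad/s.
Step 2 — Component impedances:
  R: Z = R = 121 Ω
  L: Z = jωL = j·3.091e+04·0.001 = 0 + j30.91 Ω
Step 3 — Series combination: Z_total = R + L = 121 + j30.91 Ω = 124.9∠14.3° Ω.
Step 4 — Power factor: PF = cos(φ) = Re(Z)/|Z| = 121/124.89 = 0.9689.
Step 5 — Type: Im(Z) = 30.91 ⇒ lagging (phase φ = 14.3°).

PF = 0.9689 (lagging, φ = 14.3°)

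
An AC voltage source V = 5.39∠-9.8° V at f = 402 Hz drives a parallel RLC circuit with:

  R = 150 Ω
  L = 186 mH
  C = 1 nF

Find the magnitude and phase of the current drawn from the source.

Step 1 — Angular frequency: ω = 2π·f = 2π·402 = 2526 rad/s.
Step 2 — Component impedances:
  R: Z = R = 150 Ω
  L: Z = jωL = j·2526·0.186 = 0 + j469.8 Ω
  C: Z = 1/(jωC) = -j/(ω·C) = 0 - j3.959e+05 Ω
Step 3 — Parallel combination: 1/Z_total = 1/R + 1/L + 1/C; Z_total = 136.2 + j43.42 Ω = 142.9∠17.7° Ω.
Step 4 — Source phasor: V = 5.39∠-9.8° V = 5.311 - j0.9174 V.
Step 5 — Ohm's law: I = V / Z_total = (5.311 - j0.9174) / (136.2 + j43.42) = 0.03346 - j0.01741 A.
Step 6 — Convert to polar: |I| = 0.03772 A, ∠I = -27.5°.

I = 0.03772∠-27.5° A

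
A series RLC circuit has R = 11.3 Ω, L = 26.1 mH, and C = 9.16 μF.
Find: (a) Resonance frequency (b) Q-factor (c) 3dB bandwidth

Step 1 — Resonance: ω₀ = 1/√(LC) = 1/√(0.0261·9.16e-06) = 2045 rad/s.
Step 2 — f₀ = ω₀/(2π) = 325.5 Hz.
Step 3 — Series Q: Q = ω₀L/R = 2045·0.0261/11.3 = 4.724.
Step 4 — Bandwidth: Δω = ω₀/Q = 433 rad/s; BW = Δω/(2π) = 68.91 Hz.

(a) f₀ = 325.5 Hz  (b) Q = 4.724  (c) BW = 68.91 Hz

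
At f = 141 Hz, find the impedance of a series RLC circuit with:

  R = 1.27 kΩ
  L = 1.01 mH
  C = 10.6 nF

Step 1 — Angular frequency: ω = 2π·f = 2π·141 = 885.9 rad/s.
Step 2 — Component impedances:
  R: Z = R = 1270 Ω
  L: Z = jωL = j·885.9·0.00101 = 0 + j0.8948 Ω
  C: Z = 1/(jωC) = -j/(ω·C) = 0 - j1.065e+05 Ω
Step 3 — Series combination: Z_total = R + L + C = 1270 - j1.065e+05 Ω = 1.065e+05∠-89.3° Ω.

Z = 1270 - j1.065e+05 Ω = 1.065e+05∠-89.3° Ω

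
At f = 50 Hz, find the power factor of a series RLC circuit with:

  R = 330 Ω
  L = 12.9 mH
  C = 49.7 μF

Step 1 — Angular frequency: ω = 2π·f = 2π·50 = 314.2 rad/s.
Step 2 — Component impedances:
  R: Z = R = 330 Ω
  L: Z = jωL = j·314.2·0.0129 = 0 + j4.053 Ω
  C: Z = 1/(jωC) = -j/(ω·C) = 0 - j64.05 Ω
Step 3 — Series combination: Z_total = R + L + C = 330 - j59.99 Ω = 335.4∠-10.3° Ω.
Step 4 — Power factor: PF = cos(φ) = Re(Z)/|Z| = 330/335.4 = 0.9839.
Step 5 — Type: Im(Z) = -59.99 ⇒ leading (phase φ = -10.3°).

PF = 0.9839 (leading, φ = -10.3°)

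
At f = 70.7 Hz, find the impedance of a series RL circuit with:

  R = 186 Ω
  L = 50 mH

Step 1 — Angular frequency: ω = 2π·f = 2π·70.7 = 444.2 rad/s.
Step 2 — Component impedances:
  R: Z = R = 186 Ω
  L: Z = jωL = j·444.2·0.05 = 0 + j22.21 Ω
Step 3 — Series combination: Z_total = R + L = 186 + j22.21 Ω = 187.3∠6.8° Ω.

Z = 186 + j22.21 Ω = 187.3∠6.8° Ω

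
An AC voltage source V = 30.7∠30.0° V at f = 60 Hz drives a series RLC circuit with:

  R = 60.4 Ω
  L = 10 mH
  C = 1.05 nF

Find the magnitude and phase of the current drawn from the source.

Step 1 — Angular frequency: ω = 2π·f = 2π·60 = 377 rad/s.
Step 2 — Component impedances:
  R: Z = R = 60.4 Ω
  L: Z = jωL = j·377·0.01 = 0 + j3.77 Ω
  C: Z = 1/(jωC) = -j/(ω·C) = 0 - j2.526e+06 Ω
Step 3 — Series combination: Z_total = R + L + C = 60.4 - j2.526e+06 Ω = 2.526e+06∠-90.0° Ω.
Step 4 — Source phasor: V = 30.7∠30.0° V = 26.59 + j15.35 V.
Step 5 — Ohm's law: I = V / Z_total = (26.59 + j15.35) / (60.4 - j2.526e+06) = -6.076e-06 + j1.052e-05 A.
Step 6 — Convert to polar: |I| = 1.215e-05 A, ∠I = 120.0°.

I = 1.215e-05∠120.0° A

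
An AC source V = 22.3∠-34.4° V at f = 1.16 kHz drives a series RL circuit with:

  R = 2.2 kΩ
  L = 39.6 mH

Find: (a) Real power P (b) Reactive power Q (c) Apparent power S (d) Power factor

Step 1 — Angular frequency: ω = 2π·f = 2π·1160 = 7288 rad/s.
Step 2 — Component impedances:
  R: Z = R = 2200 Ω
  L: Z = jωL = j·7288·0.0396 = 0 + j288.6 Ω
Step 3 — Series combination: Z_total = R + L = 2200 + j288.6 Ω = 2219∠7.5° Ω.
Step 4 — Source phasor: V = 22.3∠-34.4° V = 18.4 - j12.6 V.
Step 5 — Current: I = V / Z = 0.007484 - j0.006708 A = 0.01005∠-41.9° A.
Step 6 — Complex power: S = V·I* = 0.2222 + j0.02915 VA.
Step 7 — Real power: P = Re(S) = 0.2222 W.
Step 8 — Reactive power: Q = Im(S) = 0.02915 VAR.
Step 9 — Apparent power: |S| = 0.2241 VA.
Step 10 — Power factor: PF = P/|S| = 0.9915 (lagging).

(a) P = 0.2222 W  (b) Q = 0.02915 VAR  (c) S = 0.2241 VA  (d) PF = 0.9915 (lagging)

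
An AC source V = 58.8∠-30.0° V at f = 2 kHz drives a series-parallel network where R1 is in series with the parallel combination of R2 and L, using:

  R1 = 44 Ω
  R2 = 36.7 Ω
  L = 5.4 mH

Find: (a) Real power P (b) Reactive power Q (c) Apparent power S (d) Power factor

Step 1 — Angular frequency: ω = 2π·f = 2π·2000 = 1.257e+04 rad/s.
Step 2 — Component impedances:
  R1: Z = R = 44 Ω
  R2: Z = R = 36.7 Ω
  L: Z = jωL = j·1.257e+04·0.0054 = 0 + j67.86 Ω
Step 3 — Parallel branch: R2 || L = 1/(1/R2 + 1/L) = 28.39 + j15.36 Ω.
Step 4 — Series with R1: Z_total = R1 + (R2 || L) = 72.39 + j15.36 Ω = 74.01∠12.0° Ω.
Step 5 — Source phasor: V = 58.8∠-30.0° V = 50.92 - j29.4 V.
Step 6 — Current: I = V / Z = 0.5907 - j0.5314 A = 0.7945∠-42.0° A.
Step 7 — Complex power: S = V·I* = 45.7 + j9.695 VA.
Step 8 — Real power: P = Re(S) = 45.7 W.
Step 9 — Reactive power: Q = Im(S) = 9.695 VAR.
Step 10 — Apparent power: |S| = 46.72 VA.
Step 11 — Power factor: PF = P/|S| = 0.9782 (lagging).

(a) P = 45.7 W  (b) Q = 9.695 VAR  (c) S = 46.72 VA  (d) PF = 0.9782 (lagging)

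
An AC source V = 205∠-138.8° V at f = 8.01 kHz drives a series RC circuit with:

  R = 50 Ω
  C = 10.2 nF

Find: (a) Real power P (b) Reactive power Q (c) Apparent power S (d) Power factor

Step 1 — Angular frequency: ω = 2π·f = 2π·8010 = 5.033e+04 rad/s.
Step 2 — Component impedances:
  R: Z = R = 50 Ω
  C: Z = 1/(jωC) = -j/(ω·C) = 0 - j1948 Ω
Step 3 — Series combination: Z_total = R + C = 50 - j1948 Ω = 1949∠-88.5° Ω.
Step 4 — Source phasor: V = 205∠-138.8° V = -154.2 - j135 V.
Step 5 — Current: I = V / Z = 0.06724 - j0.08091 A = 0.1052∠-50.3° A.
Step 6 — Complex power: S = V·I* = 0.5534 - j21.56 VA.
Step 7 — Real power: P = Re(S) = 0.5534 W.
Step 8 — Reactive power: Q = Im(S) = -21.56 VAR.
Step 9 — Apparent power: |S| = 21.57 VA.
Step 10 — Power factor: PF = P/|S| = 0.02566 (leading).

(a) P = 0.5534 W  (b) Q = -21.56 VAR  (c) S = 21.57 VA  (d) PF = 0.02566 (leading)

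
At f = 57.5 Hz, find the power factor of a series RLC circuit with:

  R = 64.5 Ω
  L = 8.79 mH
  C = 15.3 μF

Step 1 — Angular frequency: ω = 2π·f = 2π·57.5 = 361.3 rad/s.
Step 2 — Component impedances:
  R: Z = R = 64.5 Ω
  L: Z = jωL = j·361.3·0.00879 = 0 + j3.176 Ω
  C: Z = 1/(jωC) = -j/(ω·C) = 0 - j180.9 Ω
Step 3 — Series combination: Z_total = R + L + C = 64.5 - j177.7 Ω = 189.1∠-70.1° Ω.
Step 4 — Power factor: PF = cos(φ) = Re(Z)/|Z| = 64.5/189.1 = 0.3411.
Step 5 — Type: Im(Z) = -177.7 ⇒ leading (phase φ = -70.1°).

PF = 0.3411 (leading, φ = -70.1°)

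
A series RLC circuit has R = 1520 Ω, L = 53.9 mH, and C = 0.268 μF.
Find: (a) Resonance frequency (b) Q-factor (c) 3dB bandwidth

Step 1 — Resonance condition Im(Z)=0 gives ω₀ = 1/√(LC).
Step 2 — ω₀ = 1/√(0.0539·2.68e-07) = 8320 rad/s.
Step 3 — f₀ = ω₀/(2π) = 1324 Hz.
Step 4 — Series Q: Q = ω₀L/R = 8320·0.0539/1520 = 0.295.
Step 5 — 3dB bandwidth: Δω = ω₀/Q = 2.82e+04 rad/s; BW = Δω/(2π) = 4488 Hz.

(a) f₀ = 1324 Hz  (b) Q = 0.295  (c) BW = 4488 Hz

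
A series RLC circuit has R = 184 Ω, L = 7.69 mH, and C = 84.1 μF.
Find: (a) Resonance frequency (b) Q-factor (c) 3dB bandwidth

Step 1 — Resonance: ω₀ = 1/√(LC) = 1/√(0.00769·8.41e-05) = 1243 rad/s.
Step 2 — f₀ = ω₀/(2π) = 197.9 Hz.
Step 3 — Series Q: Q = ω₀L/R = 1243·0.00769/184 = 0.05197.
Step 4 — Bandwidth: Δω = ω₀/Q = 2.393e+04 rad/s; BW = Δω/(2π) = 3808 Hz.

(a) f₀ = 197.9 Hz  (b) Q = 0.05197  (c) BW = 3808 Hz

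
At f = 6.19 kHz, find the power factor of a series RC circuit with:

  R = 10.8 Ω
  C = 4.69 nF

Step 1 — Angular frequency: ω = 2π·f = 2π·6190 = 3.889e+04 rad/s.
Step 2 — Component impedances:
  R: Z = R = 10.8 Ω
  C: Z = 1/(jωC) = -j/(ω·C) = 0 - j5482 Ω
Step 3 — Series combination: Z_total = R + C = 10.8 - j5482 Ω = 5482∠-89.9° Ω.
Step 4 — Power factor: PF = cos(φ) = Re(Z)/|Z| = 10.8/5482 = 0.00197.
Step 5 — Type: Im(Z) = -5482 ⇒ leading (phase φ = -89.9°).

PF = 0.00197 (leading, φ = -89.9°)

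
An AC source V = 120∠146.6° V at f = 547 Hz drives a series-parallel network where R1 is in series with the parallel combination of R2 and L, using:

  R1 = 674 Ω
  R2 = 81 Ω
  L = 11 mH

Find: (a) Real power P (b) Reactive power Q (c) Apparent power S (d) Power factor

Step 1 — Angular frequency: ω = 2π·f = 2π·547 = 3437 rad/s.
Step 2 — Component impedances:
  R1: Z = R = 674 Ω
  R2: Z = R = 81 Ω
  L: Z = jωL = j·3437·0.011 = 0 + j37.81 Ω
Step 3 — Parallel branch: R2 || L = 1/(1/R2 + 1/L) = 14.49 + j31.04 Ω.
Step 4 — Series with R1: Z_total = R1 + (R2 || L) = 688.5 + j31.04 Ω = 689.2∠2.6° Ω.
Step 5 — Source phasor: V = 120∠146.6° V = -100.2 + j66.06 V.
Step 6 — Current: I = V / Z = -0.1409 + j0.1023 A = 0.1741∠144.0° A.
Step 7 — Complex power: S = V·I* = 20.87 + j0.9411 VA.
Step 8 — Real power: P = Re(S) = 20.87 W.
Step 9 — Reactive power: Q = Im(S) = 0.9411 VAR.
Step 10 — Apparent power: |S| = 20.89 VA.
Step 11 — Power factor: PF = P/|S| = 0.999 (lagging).

(a) P = 20.87 W  (b) Q = 0.9411 VAR  (c) S = 20.89 VA  (d) PF = 0.999 (lagging)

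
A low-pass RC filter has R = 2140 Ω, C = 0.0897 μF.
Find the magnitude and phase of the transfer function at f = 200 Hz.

Step 1 — Angular frequency: ω = 2π·200 = 1257 rad/s.
Step 2 — Transfer function: H(jω) = 1/(1 + jωRC).
Step 3 — Denominator: 1 + jωRC = 1 + j·1257·2140·8.97e-08 = 1 + j0.2412.
Step 4 — H = 0.945 - j0.228.
Step 5 — Magnitude: |H| = 0.9721 (-0.2 dB); phase: φ = -13.6°.

|H| = 0.9721 (-0.2 dB), φ = -13.6°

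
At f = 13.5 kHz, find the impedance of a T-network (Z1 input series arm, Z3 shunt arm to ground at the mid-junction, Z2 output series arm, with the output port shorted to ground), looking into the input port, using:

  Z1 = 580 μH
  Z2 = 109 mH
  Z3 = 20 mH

Step 1 — Angular frequency: ω = 2π·f = 2π·1.35e+04 = 8.482e+04 rad/s.
Step 2 — Component impedances:
  Z1: Z = jωL = j·8.482e+04·0.00058 = 0 + j49.2 Ω
  Z2: Z = jωL = j·8.482e+04·0.109 = 0 + j9246 Ω
  Z3: Z = jωL = j·8.482e+04·0.02 = 0 + j1696 Ω
Step 3 — With the output port shorted to ground, the output series arm Z2 runs from the junction to ground; the shunt arm Z3 also runs from the junction to ground. They appear in parallel: Z3 || Z2 = 0 + j1433 Ω.
Step 4 — Series with input arm Z1: Z_in = Z1 + (Z3 || Z2) = 0 + j1483 Ω = 1483∠90.0° Ω.

Z = 0 + j1483 Ω = 1483∠90.0° Ω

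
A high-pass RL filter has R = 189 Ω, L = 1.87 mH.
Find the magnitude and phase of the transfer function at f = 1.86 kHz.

Step 1 — Angular frequency: ω = 2π·1860 = 1.169e+04 rad/s.
Step 2 — Transfer function: H(jω) = jωL/(R + jωL).
Step 3 — Numerator jωL = j·21.85; denominator R + jωL = 189 + j21.85.
Step 4 — H = 0.01319 + j0.1141.
Step 5 — Magnitude: |H| = 0.1149 (-18.8 dB); phase: φ = 83.4°.

|H| = 0.1149 (-18.8 dB), φ = 83.4°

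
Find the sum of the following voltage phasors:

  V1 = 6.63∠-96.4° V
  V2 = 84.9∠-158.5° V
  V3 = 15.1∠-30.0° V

Step 1 — Convert each phasor to rectangular form:
  V1 = 6.63·(cos(-96.4°) + j·sin(-96.4°)) = -0.739 - j6.589 V
  V2 = 84.9·(cos(-158.5°) + j·sin(-158.5°)) = -78.99 - j31.12 V
  V3 = 15.1·(cos(-30.0°) + j·sin(-30.0°)) = 13.08 - j7.55 V
Step 2 — Sum components: V_total = -66.65 - j45.25 V.
Step 3 — Convert to polar: |V_total| = 80.57 V, ∠V_total = -145.8°.

V_total = 80.57∠-145.8° V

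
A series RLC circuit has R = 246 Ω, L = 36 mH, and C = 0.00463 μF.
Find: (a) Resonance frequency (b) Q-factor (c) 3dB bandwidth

Step 1 — Resonance: ω₀ = 1/√(LC) = 1/√(0.036·4.63e-09) = 7.746e+04 rad/s.
Step 2 — f₀ = ω₀/(2π) = 1.233e+04 Hz.
Step 3 — Series Q: Q = ω₀L/R = 7.746e+04·0.036/246 = 11.34.
Step 4 — Bandwidth: Δω = ω₀/Q = 6833 rad/s; BW = Δω/(2π) = 1088 Hz.

(a) f₀ = 1.233e+04 Hz  (b) Q = 11.34  (c) BW = 1088 Hz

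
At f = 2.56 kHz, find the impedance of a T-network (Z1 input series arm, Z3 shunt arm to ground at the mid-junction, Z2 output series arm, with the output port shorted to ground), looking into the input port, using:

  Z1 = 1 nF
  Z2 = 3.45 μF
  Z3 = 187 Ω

Step 1 — Angular frequency: ω = 2π·f = 2π·2560 = 1.608e+04 rad/s.
Step 2 — Component impedances:
  Z1: Z = 1/(jωC) = -j/(ω·C) = 0 - j6.217e+04 Ω
  Z2: Z = 1/(jωC) = -j/(ω·C) = 0 - j18.02 Ω
  Z3: Z = R = 187 Ω
Step 3 — With the output port shorted to ground, the output series arm Z2 runs from the junction to ground; the shunt arm Z3 also runs from the junction to ground. They appear in parallel: Z3 || Z2 = 1.721 - j17.85 Ω.
Step 4 — Series with input arm Z1: Z_in = Z1 + (Z3 || Z2) = 1.721 - j6.219e+04 Ω = 6.219e+04∠-90.0° Ω.

Z = 1.721 - j6.219e+04 Ω = 6.219e+04∠-90.0° Ω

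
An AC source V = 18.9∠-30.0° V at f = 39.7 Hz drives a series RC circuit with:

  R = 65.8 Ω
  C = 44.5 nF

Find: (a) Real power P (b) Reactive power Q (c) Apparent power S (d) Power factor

Step 1 — Angular frequency: ω = 2π·f = 2π·39.7 = 249.4 rad/s.
Step 2 — Component impedances:
  R: Z = R = 65.8 Ω
  C: Z = 1/(jωC) = -j/(ω·C) = 0 - j9.009e+04 Ω
Step 3 — Series combination: Z_total = R + C = 65.8 - j9.009e+04 Ω = 9.009e+04∠-90.0° Ω.
Step 4 — Source phasor: V = 18.9∠-30.0° V = 16.37 - j9.45 V.
Step 5 — Current: I = V / Z = 0.000105 + j0.0001816 A = 0.0002098∠60.0° A.
Step 6 — Complex power: S = V·I* = 2.896e-06 - j0.003965 VA.
Step 7 — Real power: P = Re(S) = 2.896e-06 W.
Step 8 — Reactive power: Q = Im(S) = -0.003965 VAR.
Step 9 — Apparent power: |S| = 0.003965 VA.
Step 10 — Power factor: PF = P/|S| = 0.0007304 (leading).

(a) P = 2.896e-06 W  (b) Q = -0.003965 VAR  (c) S = 0.003965 VA  (d) PF = 0.0007304 (leading)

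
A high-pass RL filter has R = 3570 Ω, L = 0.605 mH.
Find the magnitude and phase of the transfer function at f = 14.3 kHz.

Step 1 — Angular frequency: ω = 2π·1.43e+04 = 8.985e+04 rad/s.
Step 2 — Transfer function: H(jω) = jωL/(R + jωL).
Step 3 — Numerator jωL = j·54.36; denominator R + jωL = 3570 + j54.36.
Step 4 — H = 0.0002318 + j0.01522.
Step 5 — Magnitude: |H| = 0.01522 (-36.3 dB); phase: φ = 89.1°.

|H| = 0.01522 (-36.3 dB), φ = 89.1°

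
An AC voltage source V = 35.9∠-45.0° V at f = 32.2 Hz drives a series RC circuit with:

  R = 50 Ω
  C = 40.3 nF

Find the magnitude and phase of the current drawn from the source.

Step 1 — Angular frequency: ω = 2π·f = 2π·32.2 = 202.3 rad/s.
Step 2 — Component impedances:
  R: Z = R = 50 Ω
  C: Z = 1/(jωC) = -j/(ω·C) = 0 - j1.226e+05 Ω
Step 3 — Series combination: Z_total = R + C = 50 - j1.226e+05 Ω = 1.226e+05∠-90.0° Ω.
Step 4 — Source phasor: V = 35.9∠-45.0° V = 25.39 - j25.39 V.
Step 5 — Ohm's law: I = V / Z_total = (25.39 - j25.39) / (50 - j1.226e+05) = 0.0002071 + j0.0002069 A.
Step 6 — Convert to polar: |I| = 0.0002927 A, ∠I = 45.0°.

I = 0.0002927∠45.0° A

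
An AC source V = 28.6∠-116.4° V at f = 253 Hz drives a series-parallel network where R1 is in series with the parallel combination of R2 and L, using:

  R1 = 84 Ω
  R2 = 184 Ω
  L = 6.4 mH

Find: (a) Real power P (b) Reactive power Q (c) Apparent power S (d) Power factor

Step 1 — Angular frequency: ω = 2π·f = 2π·253 = 1590 rad/s.
Step 2 — Component impedances:
  R1: Z = R = 84 Ω
  R2: Z = R = 184 Ω
  L: Z = jωL = j·1590·0.0064 = 0 + j10.17 Ω
Step 3 — Parallel branch: R2 || L = 1/(1/R2 + 1/L) = 0.5608 + j10.14 Ω.
Step 4 — Series with R1: Z_total = R1 + (R2 || L) = 84.56 + j10.14 Ω = 85.17∠6.8° Ω.
Step 5 — Source phasor: V = 28.6∠-116.4° V = -12.72 - j25.62 V.
Step 6 — Current: I = V / Z = -0.1841 - j0.2809 A = 0.3358∠-123.2° A.
Step 7 — Complex power: S = V·I* = 9.536 + j1.144 VA.
Step 8 — Real power: P = Re(S) = 9.536 W.
Step 9 — Reactive power: Q = Im(S) = 1.144 VAR.
Step 10 — Apparent power: |S| = 9.604 VA.
Step 11 — Power factor: PF = P/|S| = 0.9929 (lagging).

(a) P = 9.536 W  (b) Q = 1.144 VAR  (c) S = 9.604 VA  (d) PF = 0.9929 (lagging)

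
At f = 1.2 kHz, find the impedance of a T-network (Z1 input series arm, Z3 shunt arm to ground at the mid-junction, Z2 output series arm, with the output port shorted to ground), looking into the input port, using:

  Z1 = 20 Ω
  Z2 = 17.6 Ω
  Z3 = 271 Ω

Step 1 — Angular frequency: ω = 2π·f = 2π·1200 = 7540 rad/s.
Step 2 — Component impedances:
  Z1: Z = R = 20 Ω
  Z2: Z = R = 17.6 Ω
  Z3: Z = R = 271 Ω
Step 3 — With the output port shorted to ground, the output series arm Z2 runs from the junction to ground; the shunt arm Z3 also runs from the junction to ground. They appear in parallel: Z3 || Z2 = 16.53 Ω.
Step 4 — Series with input arm Z1: Z_in = Z1 + (Z3 || Z2) = 36.53 Ω = 36.53∠0.0° Ω.

Z = 36.53 Ω = 36.53∠0.0° Ω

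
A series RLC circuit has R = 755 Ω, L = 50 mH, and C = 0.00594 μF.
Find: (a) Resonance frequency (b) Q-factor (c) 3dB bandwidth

Step 1 — Resonance: ω₀ = 1/√(LC) = 1/√(0.05·5.94e-09) = 5.803e+04 rad/s.
Step 2 — f₀ = ω₀/(2π) = 9235 Hz.
Step 3 — Series Q: Q = ω₀L/R = 5.803e+04·0.05/755 = 3.843.
Step 4 — Bandwidth: Δω = ω₀/Q = 1.51e+04 rad/s; BW = Δω/(2π) = 2403 Hz.

(a) f₀ = 9235 Hz  (b) Q = 3.843  (c) BW = 2403 Hz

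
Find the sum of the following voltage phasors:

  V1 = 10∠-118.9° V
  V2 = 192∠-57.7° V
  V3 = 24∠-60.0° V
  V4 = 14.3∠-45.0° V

Step 1 — Convert each phasor to rectangular form:
  V1 = 10·(cos(-118.9°) + j·sin(-118.9°)) = -4.833 - j8.755 V
  V2 = 192·(cos(-57.7°) + j·sin(-57.7°)) = 102.6 - j162.3 V
  V3 = 24·(cos(-60.0°) + j·sin(-60.0°)) = 12 - j20.78 V
  V4 = 14.3·(cos(-45.0°) + j·sin(-45.0°)) = 10.11 - j10.11 V
Step 2 — Sum components: V_total = 119.9 - j201.9 V.
Step 3 — Convert to polar: |V_total| = 234.8 V, ∠V_total = -59.3°.

V_total = 234.8∠-59.3° V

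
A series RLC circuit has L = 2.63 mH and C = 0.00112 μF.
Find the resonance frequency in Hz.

Step 1 — Resonance condition Im(Z)=0 gives ω₀ = 1/√(LC).
Step 2 — ω₀ = 1/√(0.00263·1.12e-09) = 5.827e+05 rad/s.
Step 3 — f₀ = ω₀/(2π) = 9.273e+04 Hz.

f₀ = 9.273e+04 Hz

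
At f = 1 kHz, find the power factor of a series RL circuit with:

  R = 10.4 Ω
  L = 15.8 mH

Step 1 — Angular frequency: ω = 2π·f = 2π·1000 = 6283 rad/s.
Step 2 — Component impedances:
  R: Z = R = 10.4 Ω
  L: Z = jωL = j·6283·0.0158 = 0 + j99.27 Ω
Step 3 — Series combination: Z_total = R + L = 10.4 + j99.27 Ω = 99.82∠84.0° Ω.
Step 4 — Power factor: PF = cos(φ) = Re(Z)/|Z| = 10.4/99.82 = 0.1042.
Step 5 — Type: Im(Z) = 99.27 ⇒ lagging (phase φ = 84.0°).

PF = 0.1042 (lagging, φ = 84.0°)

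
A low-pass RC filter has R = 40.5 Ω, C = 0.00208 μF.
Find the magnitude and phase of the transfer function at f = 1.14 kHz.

Step 1 — Angular frequency: ω = 2π·1140 = 7163 rad/s.
Step 2 — Transfer function: H(jω) = 1/(1 + jωRC).
Step 3 — Denominator: 1 + jωRC = 1 + j·7163·40.5·2.08e-09 = 1 + j0.0006034.
Step 4 — H = 1 - j0.0006034.
Step 5 — Magnitude: |H| = 1 (-0.0 dB); phase: φ = -0.0°.

|H| = 1 (-0.0 dB), φ = -0.0°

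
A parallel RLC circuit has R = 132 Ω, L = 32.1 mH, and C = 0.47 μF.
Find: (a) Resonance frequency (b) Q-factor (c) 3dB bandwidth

Step 1 — Resonance: ω₀ = 1/√(LC) = 1/√(0.0321·4.7e-07) = 8141 rad/s.
Step 2 — f₀ = ω₀/(2π) = 1296 Hz.
Step 3 — Parallel Q: Q = R/(ω₀L) = 132/(8141·0.0321) = 0.5051.
Step 4 — Bandwidth: Δω = ω₀/Q = 1.612e+04 rad/s; BW = Δω/(2π) = 2565 Hz.

(a) f₀ = 1296 Hz  (b) Q = 0.5051  (c) BW = 2565 Hz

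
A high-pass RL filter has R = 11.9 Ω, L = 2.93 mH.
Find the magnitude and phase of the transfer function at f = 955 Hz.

Step 1 — Angular frequency: ω = 2π·955 = 6000 rad/s.
Step 2 — Transfer function: H(jω) = jωL/(R + jωL).
Step 3 — Numerator jωL = j·17.58; denominator R + jωL = 11.9 + j17.58.
Step 4 — H = 0.6858 + j0.4642.
Step 5 — Magnitude: |H| = 0.8281 (-1.6 dB); phase: φ = 34.1°.

|H| = 0.8281 (-1.6 dB), φ = 34.1°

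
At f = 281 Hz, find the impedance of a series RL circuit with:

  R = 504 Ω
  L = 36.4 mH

Step 1 — Angular frequency: ω = 2π·f = 2π·281 = 1766 rad/s.
Step 2 — Component impedances:
  R: Z = R = 504 Ω
  L: Z = jωL = j·1766·0.0364 = 0 + j64.27 Ω
Step 3 — Series combination: Z_total = R + L = 504 + j64.27 Ω = 508.1∠7.3° Ω.

Z = 504 + j64.27 Ω = 508.1∠7.3° Ω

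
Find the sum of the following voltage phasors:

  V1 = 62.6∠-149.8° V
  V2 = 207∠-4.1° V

Step 1 — Convert each phasor to rectangular form:
  V1 = 62.6·(cos(-149.8°) + j·sin(-149.8°)) = -54.1 - j31.49 V
  V2 = 207·(cos(-4.1°) + j·sin(-4.1°)) = 206.5 - j14.8 V
Step 2 — Sum components: V_total = 152.4 - j46.29 V.
Step 3 — Convert to polar: |V_total| = 159.2 V, ∠V_total = -16.9°.

V_total = 159.2∠-16.9° V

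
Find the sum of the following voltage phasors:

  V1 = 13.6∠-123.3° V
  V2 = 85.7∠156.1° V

Step 1 — Convert each phasor to rectangular form:
  V1 = 13.6·(cos(-123.3°) + j·sin(-123.3°)) = -7.467 - j11.37 V
  V2 = 85.7·(cos(156.1°) + j·sin(156.1°)) = -78.35 + j34.72 V
Step 2 — Sum components: V_total = -85.82 + j23.35 V.
Step 3 — Convert to polar: |V_total| = 88.94 V, ∠V_total = 164.8°.

V_total = 88.94∠164.8° V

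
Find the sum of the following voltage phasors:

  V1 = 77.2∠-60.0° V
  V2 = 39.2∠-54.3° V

Step 1 — Convert each phasor to rectangular form:
  V1 = 77.2·(cos(-60.0°) + j·sin(-60.0°)) = 38.6 - j66.86 V
  V2 = 39.2·(cos(-54.3°) + j·sin(-54.3°)) = 22.87 - j31.83 V
Step 2 — Sum components: V_total = 61.47 - j98.69 V.
Step 3 — Convert to polar: |V_total| = 116.3 V, ∠V_total = -58.1°.

V_total = 116.3∠-58.1° V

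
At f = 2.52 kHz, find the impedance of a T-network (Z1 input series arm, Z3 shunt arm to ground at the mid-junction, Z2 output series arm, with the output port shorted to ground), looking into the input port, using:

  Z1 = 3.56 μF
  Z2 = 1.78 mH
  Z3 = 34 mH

Step 1 — Angular frequency: ω = 2π·f = 2π·2520 = 1.583e+04 rad/s.
Step 2 — Component impedances:
  Z1: Z = 1/(jωC) = -j/(ω·C) = 0 - j17.74 Ω
  Z2: Z = jωL = j·1.583e+04·0.00178 = 0 + j28.18 Ω
  Z3: Z = jωL = j·1.583e+04·0.034 = 0 + j538.3 Ω
Step 3 — With the output port shorted to ground, the output series arm Z2 runs from the junction to ground; the shunt arm Z3 also runs from the junction to ground. They appear in parallel: Z3 || Z2 = 0 + j26.78 Ω.
Step 4 — Series with input arm Z1: Z_in = Z1 + (Z3 || Z2) = 0 + j9.041 Ω = 9.041∠90.0° Ω.

Z = 0 + j9.041 Ω = 9.041∠90.0° Ω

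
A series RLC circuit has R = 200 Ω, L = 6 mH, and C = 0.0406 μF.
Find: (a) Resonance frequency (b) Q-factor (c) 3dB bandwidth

Step 1 — Resonance: ω₀ = 1/√(LC) = 1/√(0.006·4.06e-08) = 6.407e+04 rad/s.
Step 2 — f₀ = ω₀/(2π) = 1.02e+04 Hz.
Step 3 — Series Q: Q = ω₀L/R = 6.407e+04·0.006/200 = 1.922.
Step 4 — Bandwidth: Δω = ω₀/Q = 3.333e+04 rad/s; BW = Δω/(2π) = 5305 Hz.

(a) f₀ = 1.02e+04 Hz  (b) Q = 1.922  (c) BW = 5305 Hz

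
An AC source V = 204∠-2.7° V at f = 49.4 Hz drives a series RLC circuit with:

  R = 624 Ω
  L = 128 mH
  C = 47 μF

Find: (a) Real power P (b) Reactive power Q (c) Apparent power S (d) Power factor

Step 1 — Angular frequency: ω = 2π·f = 2π·49.4 = 310.4 rad/s.
Step 2 — Component impedances:
  R: Z = R = 624 Ω
  L: Z = jωL = j·310.4·0.128 = 0 + j39.73 Ω
  C: Z = 1/(jωC) = -j/(ω·C) = 0 - j68.55 Ω
Step 3 — Series combination: Z_total = R + L + C = 624 - j28.82 Ω = 624.7∠-2.6° Ω.
Step 4 — Source phasor: V = 204∠-2.7° V = 203.8 - j9.61 V.
Step 5 — Current: I = V / Z = 0.3266 - j0.000318 A = 0.3266∠-0.1° A.
Step 6 — Complex power: S = V·I* = 66.55 - j3.074 VA.
Step 7 — Real power: P = Re(S) = 66.55 W.
Step 8 — Reactive power: Q = Im(S) = -3.074 VAR.
Step 9 — Apparent power: |S| = 66.62 VA.
Step 10 — Power factor: PF = P/|S| = 0.9989 (leading).

(a) P = 66.55 W  (b) Q = -3.074 VAR  (c) S = 66.62 VA  (d) PF = 0.9989 (leading)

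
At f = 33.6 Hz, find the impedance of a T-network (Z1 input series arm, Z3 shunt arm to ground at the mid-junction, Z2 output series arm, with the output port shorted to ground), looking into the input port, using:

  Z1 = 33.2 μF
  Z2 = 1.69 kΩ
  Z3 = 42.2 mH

Step 1 — Angular frequency: ω = 2π·f = 2π·33.6 = 211.1 rad/s.
Step 2 — Component impedances:
  Z1: Z = 1/(jωC) = -j/(ω·C) = 0 - j142.7 Ω
  Z2: Z = R = 1690 Ω
  Z3: Z = jωL = j·211.1·0.0422 = 0 + j8.909 Ω
Step 3 — With the output port shorted to ground, the output series arm Z2 runs from the junction to ground; the shunt arm Z3 also runs from the junction to ground. They appear in parallel: Z3 || Z2 = 0.04696 + j8.909 Ω.
Step 4 — Series with input arm Z1: Z_in = Z1 + (Z3 || Z2) = 0.04696 - j133.8 Ω = 133.8∠-90.0° Ω.

Z = 0.04696 - j133.8 Ω = 133.8∠-90.0° Ω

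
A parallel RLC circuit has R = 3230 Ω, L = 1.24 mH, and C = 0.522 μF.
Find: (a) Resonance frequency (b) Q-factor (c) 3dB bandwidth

Step 1 — Resonance: ω₀ = 1/√(LC) = 1/√(0.00124·5.22e-07) = 3.931e+04 rad/s.
Step 2 — f₀ = ω₀/(2π) = 6256 Hz.
Step 3 — Parallel Q: Q = R/(ω₀L) = 3230/(3.931e+04·0.00124) = 66.27.
Step 4 — Bandwidth: Δω = ω₀/Q = 593.1 rad/s; BW = Δω/(2π) = 94.39 Hz.

(a) f₀ = 6256 Hz  (b) Q = 66.27  (c) BW = 94.39 Hz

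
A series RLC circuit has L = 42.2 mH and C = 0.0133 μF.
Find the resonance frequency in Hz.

Step 1 — Resonance condition Im(Z)=0 gives ω₀ = 1/√(LC).
Step 2 — ω₀ = 1/√(0.0422·1.33e-08) = 4.221e+04 rad/s.
Step 3 — f₀ = ω₀/(2π) = 6718 Hz.

f₀ = 6718 Hz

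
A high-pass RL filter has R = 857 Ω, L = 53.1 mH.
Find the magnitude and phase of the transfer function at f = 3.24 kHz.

Step 1 — Angular frequency: ω = 2π·3240 = 2.036e+04 rad/s.
Step 2 — Transfer function: H(jω) = jωL/(R + jωL).
Step 3 — Numerator jωL = j·1081; denominator R + jωL = 857 + j1081.
Step 4 — H = 0.6141 + j0.4868.
Step 5 — Magnitude: |H| = 0.7836 (-2.1 dB); phase: φ = 38.4°.

|H| = 0.7836 (-2.1 dB), φ = 38.4°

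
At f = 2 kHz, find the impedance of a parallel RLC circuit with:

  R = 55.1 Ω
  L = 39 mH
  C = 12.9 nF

Step 1 — Angular frequency: ω = 2π·f = 2π·2000 = 1.257e+04 rad/s.
Step 2 — Component impedances:
  R: Z = R = 55.1 Ω
  L: Z = jωL = j·1.257e+04·0.039 = 0 + j490.1 Ω
  C: Z = 1/(jωC) = -j/(ω·C) = 0 - j6169 Ω
Step 3 — Parallel combination: 1/Z_total = 1/R + 1/L + 1/C; Z_total = 54.52 + j5.642 Ω = 54.81∠5.9° Ω.

Z = 54.52 + j5.642 Ω = 54.81∠5.9° Ω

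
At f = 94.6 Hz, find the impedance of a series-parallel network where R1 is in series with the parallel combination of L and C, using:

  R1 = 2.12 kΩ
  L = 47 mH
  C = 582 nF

Step 1 — Angular frequency: ω = 2π·f = 2π·94.6 = 594.4 rad/s.
Step 2 — Component impedances:
  R1: Z = R = 2120 Ω
  L: Z = jωL = j·594.4·0.047 = 0 + j27.94 Ω
  C: Z = 1/(jωC) = -j/(ω·C) = 0 - j2891 Ω
Step 3 — Parallel branch: L || C = 1/(1/L + 1/C) = 0 + j28.21 Ω.
Step 4 — Series with R1: Z_total = R1 + (L || C) = 2120 + j28.21 Ω = 2120∠0.8° Ω.

Z = 2120 + j28.21 Ω = 2120∠0.8° Ω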